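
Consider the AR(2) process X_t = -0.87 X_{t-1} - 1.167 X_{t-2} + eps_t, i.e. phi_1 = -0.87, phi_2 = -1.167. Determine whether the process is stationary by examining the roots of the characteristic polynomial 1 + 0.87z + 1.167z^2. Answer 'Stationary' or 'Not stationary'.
\text{Not stationary}

The AR(p) characteristic polynomial is P(z) = 1 + 0.87z + 1.167z^2.
Stationarity requires all roots to lie outside the unit circle, i.e. |z| > 1 for every root.
Set 1 + (0.87) z + (1.167) z^2 = 0, i.e. a z^2 + b z + c = 0 with a = 1.167, b = 0.87, c = 1.
Discriminant D = b^2 - 4ac = (0.87)^2 - 4*(1.167)*1 = 0.7569 - (4.668) = -3.9111.
D < 0, so the roots are the complex-conjugate pair z = (-b +/- i sqrt(-D)) / (2a) = -0.3728 +/- 0.8473i.
For a conjugate pair |z|^2 = z * conj(z) = (product of roots) = c/a = 1/(1.167) = 0.856898, so |z| = sqrt(0.856898) = 0.9257 for both roots.
Moduli of all roots: 0.9257, 0.9257.
All moduli strictly greater than 1? No.
Verdict: Not stationary.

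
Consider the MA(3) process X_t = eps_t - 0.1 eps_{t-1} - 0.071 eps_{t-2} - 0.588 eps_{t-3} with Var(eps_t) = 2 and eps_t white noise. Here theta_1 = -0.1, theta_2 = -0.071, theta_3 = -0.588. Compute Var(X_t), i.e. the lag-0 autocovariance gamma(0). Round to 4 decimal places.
\gamma(0) = 2.7216

For an MA(q) process X_t = eps_t + sum_i theta_i eps_{t-i} with
Var(eps_t) = sigma^2, the variance is
  gamma(0) = sigma^2 * (1 + sum_i theta_i^2).
  sum_i theta_i^2 = (-0.1)^2 + (-0.071)^2 + (-0.588)^2 = 0.01 + 0.005041 + 0.345744 = 0.360785.
  gamma(0) = 2 * (1 + 0.360785) = 2 * 1.360785 = 2.72157, which rounds to 2.7216.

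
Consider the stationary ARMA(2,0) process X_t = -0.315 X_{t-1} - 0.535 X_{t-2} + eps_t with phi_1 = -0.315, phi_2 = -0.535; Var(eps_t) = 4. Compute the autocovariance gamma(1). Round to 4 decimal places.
\gamma(1) = -1.2006

Multiply the model equation by X_{t-k} and take expectations. With theta_0 = psi_0 = 1 and psi_j the MA(infinity) weights, this gives
  gamma(k) - sum_i phi_i gamma(k-i) = c_k,
  c_k = sigma^2 * sum_{j=k..q} theta_j psi_{j-k}   (c_k = 0 for k > q),
using gamma(-m) = gamma(m).
Pure AR (q = 0): c_0 = sigma^2 = 4, c_k = 0 for k >= 1.
Equations for k = 0, 1, 2 (AR order 2, c_2 = 0):
  (E0) gamma(0) = phi_1 gamma(1) + phi_2 gamma(2) + c_0
  (E1) gamma(1) = phi_1 gamma(0) + phi_2 gamma(1) + c_1
  (E2) gamma(2) = phi_1 gamma(1) + phi_2 gamma(0)
From (E1): gamma(1) = A gamma(0) + B with
  A = phi_1 / (1 - phi_2) = -0.315 / 1.535 = -0.205212,   B = c_1 / (1 - phi_2) = 0 / 1.535 = 0.
Insert (E2) into (E0): gamma(0) (1 - phi_2^2) = phi_1 (1 + phi_2) gamma(1) + c_0.
  phi_1 (1 + phi_2) = (-0.315)(0.465) = -0.146475,   1 - phi_2^2 = 0.713775.
Replace gamma(1) by A gamma(0) + B and collect gamma(0):
  gamma(0) [0.713775 - (-0.146475)(-0.205212)] = c_0 = 4
  gamma(0) * 0.683717 = 4
  gamma(0) = 4 / 0.683717 = 5.850377.
  gamma(1) = A gamma(0) = (-0.205212)(5.850377) = -1.200566.
Therefore gamma(1) = -1.2006 (to 4 decimal places).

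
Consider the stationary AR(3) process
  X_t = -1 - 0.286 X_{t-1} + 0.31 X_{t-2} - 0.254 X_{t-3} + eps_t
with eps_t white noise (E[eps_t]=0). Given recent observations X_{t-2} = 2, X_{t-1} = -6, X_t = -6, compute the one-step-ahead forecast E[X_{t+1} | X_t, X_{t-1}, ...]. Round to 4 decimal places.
E[X_{t+1} \mid \mathcal F_t] = -1.6520

For an AR(p) model X_t = c + sum_i phi_i X_{t-i} + eps_t, the
one-step-ahead conditional mean is
  E[X_{t+1} | X_t, ...] = c + sum_i phi_i X_{t+1-i}.
Substitute known values:
  E[X_{t+1} | ...] = -1 + (-0.286) * (-6) + (0.31) * (-6) + (-0.254) * (2)
                   = -1.6520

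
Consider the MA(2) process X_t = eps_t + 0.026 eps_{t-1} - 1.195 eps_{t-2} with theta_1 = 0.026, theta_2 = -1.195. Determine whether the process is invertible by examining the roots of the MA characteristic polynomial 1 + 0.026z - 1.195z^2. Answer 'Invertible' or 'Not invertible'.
\text{Not invertible}

The MA(q) characteristic polynomial is P(z) = 1 + 0.026z - 1.195z^2.
Invertibility requires all roots to lie outside the unit circle, i.e. |z| > 1 for every root.
Set 1 + (0.026) z + (-1.195) z^2 = 0, i.e. a z^2 + b z + c = 0 with a = -1.195, b = 0.026, c = 1.
Discriminant D = b^2 - 4ac = (0.026)^2 - 4*(-1.195)*1 = 0.000676 - (-4.78) = 4.780676.
D >= 0, so the roots are real: z = (-b +/- sqrt(D)) / (2a) = (-0.026 +/- 2.186476) / (-2.39).
  z_1 = (-0.026 + 2.186476) / (-2.39) = -0.904,   |z_1| = 0.904.
  z_2 = (-0.026 - 2.186476) / (-2.39) = 0.9257,   |z_2| = 0.9257.
Moduli of all roots: 0.9040, 0.9257.
All moduli strictly greater than 1? No.
Verdict: Not invertible.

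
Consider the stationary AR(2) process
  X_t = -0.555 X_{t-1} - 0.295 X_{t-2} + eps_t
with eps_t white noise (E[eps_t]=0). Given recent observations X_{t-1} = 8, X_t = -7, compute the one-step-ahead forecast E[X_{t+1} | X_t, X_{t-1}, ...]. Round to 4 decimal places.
E[X_{t+1} \mid \mathcal F_t] = 1.5250

For an AR(p) model X_t = c + sum_i phi_i X_{t-i} + eps_t, the
one-step-ahead conditional mean is
  E[X_{t+1} | X_t, ...] = c + sum_i phi_i X_{t+1-i}.
Substitute known values:
  E[X_{t+1} | ...] = (-0.555) * (-7) + (-0.295) * (8)
                   = 1.5250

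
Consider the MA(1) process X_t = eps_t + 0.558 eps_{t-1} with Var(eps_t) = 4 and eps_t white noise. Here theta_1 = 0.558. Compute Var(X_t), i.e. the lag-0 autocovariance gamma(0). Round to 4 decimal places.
\gamma(0) = 5.2455

For an MA(q) process X_t = eps_t + sum_i theta_i eps_{t-i} with
Var(eps_t) = sigma^2, the variance is
  gamma(0) = sigma^2 * (1 + sum_i theta_i^2).
  sum_i theta_i^2 = (0.558)^2 = 0.311364.
  gamma(0) = 4 * (1 + 0.311364) = 4 * 1.311364 = 5.245456, which rounds to 5.2455.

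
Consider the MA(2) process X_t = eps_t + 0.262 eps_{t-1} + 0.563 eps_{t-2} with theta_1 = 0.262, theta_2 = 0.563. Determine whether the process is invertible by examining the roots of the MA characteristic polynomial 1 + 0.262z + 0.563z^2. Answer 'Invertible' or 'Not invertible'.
\text{Invertible}

The MA(q) characteristic polynomial is P(z) = 1 + 0.262z + 0.563z^2.
Invertibility requires all roots to lie outside the unit circle, i.e. |z| > 1 for every root.
Set 1 + (0.262) z + (0.563) z^2 = 0, i.e. a z^2 + b z + c = 0 with a = 0.563, b = 0.262, c = 1.
Discriminant D = b^2 - 4ac = (0.262)^2 - 4*(0.563)*1 = 0.068644 - (2.252) = -2.183356.
D < 0, so the roots are the complex-conjugate pair z = (-b +/- i sqrt(-D)) / (2a) = -0.2327 +/- 1.3123i.
For a conjugate pair |z|^2 = z * conj(z) = (product of roots) = c/a = 1/(0.563) = 1.776199, so |z| = sqrt(1.776199) = 1.3327 for both roots.
Moduli of all roots: 1.3327, 1.3327.
All moduli strictly greater than 1? Yes.
Verdict: Invertible.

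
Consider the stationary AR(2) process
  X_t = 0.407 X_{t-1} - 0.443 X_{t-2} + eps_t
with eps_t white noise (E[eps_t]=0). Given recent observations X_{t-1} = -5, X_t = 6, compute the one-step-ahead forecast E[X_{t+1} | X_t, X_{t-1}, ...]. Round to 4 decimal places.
E[X_{t+1} \mid \mathcal F_t] = 4.6570

For an AR(p) model X_t = c + sum_i phi_i X_{t-i} + eps_t, the
one-step-ahead conditional mean is
  E[X_{t+1} | X_t, ...] = c + sum_i phi_i X_{t+1-i}.
Substitute known values:
  E[X_{t+1} | ...] = (0.407) * (6) + (-0.443) * (-5)
                   = 4.6570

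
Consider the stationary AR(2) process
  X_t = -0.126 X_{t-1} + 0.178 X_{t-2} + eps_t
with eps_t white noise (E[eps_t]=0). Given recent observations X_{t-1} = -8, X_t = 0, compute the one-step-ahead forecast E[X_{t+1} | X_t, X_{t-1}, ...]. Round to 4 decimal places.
E[X_{t+1} \mid \mathcal F_t] = -1.4240

For an AR(p) model X_t = c + sum_i phi_i X_{t-i} + eps_t, the
one-step-ahead conditional mean is
  E[X_{t+1} | X_t, ...] = c + sum_i phi_i X_{t+1-i}.
Substitute known values:
  E[X_{t+1} | ...] = (-0.126) * (0) + (0.178) * (-8)
                   = -1.4240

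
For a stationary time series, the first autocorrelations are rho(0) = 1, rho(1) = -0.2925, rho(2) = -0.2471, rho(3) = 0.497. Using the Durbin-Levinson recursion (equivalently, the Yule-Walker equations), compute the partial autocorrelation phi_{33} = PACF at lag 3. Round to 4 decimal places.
\phi_{33} = 0.3681

The PACF at lag k is phi_{kk}, the last component of the solution
to the Yule-Walker system G_k phi = r_k where
  (G_k)_{ij} = rho(|i - j|), (r_k)_i = rho(i), i,j = 1..k.
Equivalently, Durbin-Levinson gives phi_{kk} iteratively:
  phi_{11} = rho(1)
  phi_{kk} = [rho(k) - sum_{j=1..k-1} phi_{k-1,j} rho(k-j)]
            / [1 - sum_{j=1..k-1} phi_{k-1,j} rho(j)],
  phi_{k,j} = phi_{k-1,j} - phi_{kk} phi_{k-1,k-j},  j = 1..k-1.
Step k = 1:
  phi_11 = rho(1) = -0.2925.
Step k = 2:
  phi_22 = [rho(2) - phi_11 rho(1)] / [1 - phi_11 rho(1)] = [-0.2471 - (-0.2925)(-0.2925)] / [1 - (-0.2925)(-0.2925)]
         = -0.33265625 / 0.91444375 = -0.36378.
  Update: phi_21 = phi_11 - phi_22 phi_11 = -0.2925 - (-0.36378)(-0.2925) = -0.398906.
Step k = 3:
  phi_33 = [rho(3) - phi_21 rho(2) - phi_22 rho(1)] / [1 - phi_21 rho(1) - phi_22 rho(2)]
    numerator   = 0.497 - (-0.398906)(-0.2471) - (-0.36378)(-0.2925) = 0.2920248
    denominator = 1 - (-0.398906)(-0.2925) - (-0.36378)(-0.2471) = 0.79343009
  phi_33 = 0.2920248 / 0.79343009 = 0.3681.
Therefore phi_{33} = 0.3681.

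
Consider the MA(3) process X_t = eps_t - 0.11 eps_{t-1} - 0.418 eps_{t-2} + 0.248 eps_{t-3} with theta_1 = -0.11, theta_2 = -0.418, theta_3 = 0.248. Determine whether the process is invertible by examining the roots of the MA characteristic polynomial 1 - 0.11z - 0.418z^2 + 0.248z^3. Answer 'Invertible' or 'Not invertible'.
\text{Invertible}

The MA(q) characteristic polynomial is P(z) = 1 - 0.11z - 0.418z^2 + 0.248z^3.
Invertibility requires all roots to lie outside the unit circle, i.e. |z| > 1 for every root.
Degree 3: look for a simple real root z0 first, then factor out (1 - z/z0) and solve the remaining quadratic.
Testing z0 = -1.25: P(-1.25) = 1 + (-0.11)(-1.25) + (-0.418)(-1.25)^2 + (0.248)(-1.25)^3
  = 1 + (0.1375) + (-0.653125) + (-0.484375) = 0.  So z_0 = -1.25 is a root, |z_0| = 1.25.
Divide out the factor (1 + 0.8 z) = (1 - z/z0) (since 1/z0 = -0.8):
  P(z) = (1 + 0.8 z)(1 + (-0.91) z + (0.31) z^2)
  [check: z-coef -0.91 - (-0.8) = -0.11; z^2-coef 0.31 - (-0.8)(-0.91) = -0.418; z^3-coef -(-0.8)(0.31) = 0.248.]
Remaining roots from the quadratic factor 1 + (-0.91) z + (0.31) z^2:
  Set 1 + (-0.91) z + (0.31) z^2 = 0, i.e. a z^2 + b z + c = 0 with a = 0.31, b = -0.91, c = 1.
  Discriminant D = b^2 - 4ac = (-0.91)^2 - 4*(0.31)*1 = 0.8281 - (1.24) = -0.4119.
  D < 0, so the roots are the complex-conjugate pair z = (-b +/- i sqrt(-D)) / (2a) = 1.4677 +/- 1.0352i.
  For a conjugate pair |z|^2 = z * conj(z) = (product of roots) = c/a = 1/(0.31) = 3.225806, so |z| = sqrt(3.225806) = 1.7961 for both roots.
Moduli of all roots: 1.2500, 1.7961, 1.7961.
All moduli strictly greater than 1? Yes.
Verdict: Invertible.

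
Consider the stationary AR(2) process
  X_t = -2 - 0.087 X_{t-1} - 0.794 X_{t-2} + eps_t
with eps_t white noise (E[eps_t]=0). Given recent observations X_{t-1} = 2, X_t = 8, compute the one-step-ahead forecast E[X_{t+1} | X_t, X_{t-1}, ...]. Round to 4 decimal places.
E[X_{t+1} \mid \mathcal F_t] = -4.2840

For an AR(p) model X_t = c + sum_i phi_i X_{t-i} + eps_t, the
one-step-ahead conditional mean is
  E[X_{t+1} | X_t, ...] = c + sum_i phi_i X_{t+1-i}.
Substitute known values:
  E[X_{t+1} | ...] = -2 + (-0.087) * (8) + (-0.794) * (2)
                   = -4.2840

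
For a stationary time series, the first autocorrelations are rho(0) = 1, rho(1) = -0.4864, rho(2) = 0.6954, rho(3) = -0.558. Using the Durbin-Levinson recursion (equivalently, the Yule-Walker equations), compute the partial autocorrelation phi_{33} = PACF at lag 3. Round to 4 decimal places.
\phi_{33} = -0.2680

The PACF at lag k is phi_{kk}, the last component of the solution
to the Yule-Walker system G_k phi = r_k where
  (G_k)_{ij} = rho(|i - j|), (r_k)_i = rho(i), i,j = 1..k.
Equivalently, Durbin-Levinson gives phi_{kk} iteratively:
  phi_{11} = rho(1)
  phi_{kk} = [rho(k) - sum_{j=1..k-1} phi_{k-1,j} rho(k-j)]
            / [1 - sum_{j=1..k-1} phi_{k-1,j} rho(j)],
  phi_{k,j} = phi_{k-1,j} - phi_{kk} phi_{k-1,k-j},  j = 1..k-1.
Step k = 1:
  phi_11 = rho(1) = -0.4864.
Step k = 2:
  phi_22 = [rho(2) - phi_11 rho(1)] / [1 - phi_11 rho(1)] = [0.6954 - (-0.4864)(-0.4864)] / [1 - (-0.4864)(-0.4864)]
         = 0.45881504 / 0.76341504 = 0.601003.
  Update: phi_21 = phi_11 - phi_22 phi_11 = -0.4864 - (0.601003)(-0.4864) = -0.194072.
Step k = 3:
  phi_33 = [rho(3) - phi_21 rho(2) - phi_22 rho(1)] / [1 - phi_21 rho(1) - phi_22 rho(2)]
    numerator   = -0.558 - (-0.194072)(0.6954) - (0.601003)(-0.4864) = -0.13071431
    denominator = 1 - (-0.194072)(-0.4864) - (0.601003)(0.6954) = 0.48766564
  phi_33 = -0.13071431 / 0.48766564 = -0.268.
Therefore phi_{33} = -0.2680.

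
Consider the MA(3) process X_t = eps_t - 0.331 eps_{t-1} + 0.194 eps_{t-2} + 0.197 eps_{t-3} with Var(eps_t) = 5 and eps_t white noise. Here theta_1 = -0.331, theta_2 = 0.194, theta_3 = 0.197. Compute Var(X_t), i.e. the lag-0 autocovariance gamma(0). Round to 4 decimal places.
\gamma(0) = 5.9300

For an MA(q) process X_t = eps_t + sum_i theta_i eps_{t-i} with
Var(eps_t) = sigma^2, the variance is
  gamma(0) = sigma^2 * (1 + sum_i theta_i^2).
  sum_i theta_i^2 = (-0.331)^2 + (0.194)^2 + (0.197)^2 = 0.109561 + 0.037636 + 0.038809 = 0.186006.
  gamma(0) = 5 * (1 + 0.186006) = 5 * 1.186006 = 5.93003, which rounds to 5.9300.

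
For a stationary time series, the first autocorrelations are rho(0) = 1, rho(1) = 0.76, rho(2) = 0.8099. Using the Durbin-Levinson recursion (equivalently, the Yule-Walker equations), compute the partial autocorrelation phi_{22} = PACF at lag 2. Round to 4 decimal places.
\phi_{22} = 0.5500

The PACF at lag k is phi_{kk}, the last component of the solution
to the Yule-Walker system G_k phi = r_k where
  (G_k)_{ij} = rho(|i - j|), (r_k)_i = rho(i), i,j = 1..k.
Equivalently, Durbin-Levinson gives phi_{kk} iteratively:
  phi_{11} = rho(1)
  phi_{kk} = [rho(k) - sum_{j=1..k-1} phi_{k-1,j} rho(k-j)]
            / [1 - sum_{j=1..k-1} phi_{k-1,j} rho(j)],
  phi_{k,j} = phi_{k-1,j} - phi_{kk} phi_{k-1,k-j},  j = 1..k-1.
Step k = 1:
  phi_11 = rho(1) = 0.76.
Step k = 2:
  phi_22 = [rho(2) - phi_11 rho(1)] / [1 - phi_11 rho(1)] = [0.8099 - (0.76)(0.76)] / [1 - (0.76)(0.76)]
         = 0.2323 / 0.4224 = 0.55.
Therefore phi_{22} = 0.5500.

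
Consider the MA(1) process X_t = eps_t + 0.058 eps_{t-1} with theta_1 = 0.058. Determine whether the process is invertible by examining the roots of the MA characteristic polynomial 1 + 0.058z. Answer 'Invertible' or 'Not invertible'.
\text{Invertible}

The MA(q) characteristic polynomial is P(z) = 1 + 0.058z.
Invertibility requires all roots to lie outside the unit circle, i.e. |z| > 1 for every root.
This is linear in z: 1 + (0.058) z = 0  =>  z = -1/(0.058) = -17.241379,  |z| = 17.241379.
Moduli of all roots: 17.2414.
All moduli strictly greater than 1? Yes.
Verdict: Invertible.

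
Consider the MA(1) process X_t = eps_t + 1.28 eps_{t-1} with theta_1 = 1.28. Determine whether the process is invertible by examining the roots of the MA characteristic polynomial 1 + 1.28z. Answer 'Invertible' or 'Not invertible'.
\text{Not invertible}

The MA(q) characteristic polynomial is P(z) = 1 + 1.28z.
Invertibility requires all roots to lie outside the unit circle, i.e. |z| > 1 for every root.
This is linear in z: 1 + (1.28) z = 0  =>  z = -1/(1.28) = -0.78125,  |z| = 0.78125.
Moduli of all roots: 0.7812.
All moduli strictly greater than 1? No.
Verdict: Not invertible.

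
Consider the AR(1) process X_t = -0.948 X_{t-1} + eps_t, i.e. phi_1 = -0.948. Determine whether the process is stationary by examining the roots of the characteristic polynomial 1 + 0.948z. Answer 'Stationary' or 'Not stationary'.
\text{Stationary}

The AR(p) characteristic polynomial is P(z) = 1 + 0.948z.
Stationarity requires all roots to lie outside the unit circle, i.e. |z| > 1 for every root.
This is linear in z: 1 + (0.948) z = 0  =>  z = -1/(0.948) = -1.054852,  |z| = 1.054852.
Moduli of all roots: 1.0549.
All moduli strictly greater than 1? Yes.
Verdict: Stationary.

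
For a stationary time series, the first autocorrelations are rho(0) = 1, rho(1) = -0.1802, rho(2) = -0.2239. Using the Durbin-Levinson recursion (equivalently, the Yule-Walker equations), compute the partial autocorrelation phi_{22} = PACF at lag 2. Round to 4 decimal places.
\phi_{22} = -0.2650

The PACF at lag k is phi_{kk}, the last component of the solution
to the Yule-Walker system G_k phi = r_k where
  (G_k)_{ij} = rho(|i - j|), (r_k)_i = rho(i), i,j = 1..k.
Equivalently, Durbin-Levinson gives phi_{kk} iteratively:
  phi_{11} = rho(1)
  phi_{kk} = [rho(k) - sum_{j=1..k-1} phi_{k-1,j} rho(k-j)]
            / [1 - sum_{j=1..k-1} phi_{k-1,j} rho(j)],
  phi_{k,j} = phi_{k-1,j} - phi_{kk} phi_{k-1,k-j},  j = 1..k-1.
Step k = 1:
  phi_11 = rho(1) = -0.1802.
Step k = 2:
  phi_22 = [rho(2) - phi_11 rho(1)] / [1 - phi_11 rho(1)] = [-0.2239 - (-0.1802)(-0.1802)] / [1 - (-0.1802)(-0.1802)]
         = -0.25637204 / 0.96752796 = -0.265.
Therefore phi_{22} = -0.2650.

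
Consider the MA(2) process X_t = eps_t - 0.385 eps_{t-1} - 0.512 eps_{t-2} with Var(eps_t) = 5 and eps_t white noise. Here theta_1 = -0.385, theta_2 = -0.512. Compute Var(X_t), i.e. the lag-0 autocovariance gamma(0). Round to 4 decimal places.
\gamma(0) = 7.0518

For an MA(q) process X_t = eps_t + sum_i theta_i eps_{t-i} with
Var(eps_t) = sigma^2, the variance is
  gamma(0) = sigma^2 * (1 + sum_i theta_i^2).
  sum_i theta_i^2 = (-0.385)^2 + (-0.512)^2 = 0.148225 + 0.262144 = 0.410369.
  gamma(0) = 5 * (1 + 0.410369) = 5 * 1.410369 = 7.051845, which rounds to 7.0518.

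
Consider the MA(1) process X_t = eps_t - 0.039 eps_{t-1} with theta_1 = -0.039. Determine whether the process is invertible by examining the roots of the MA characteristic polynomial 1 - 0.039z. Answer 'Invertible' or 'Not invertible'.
\text{Invertible}

The MA(q) characteristic polynomial is P(z) = 1 - 0.039z.
Invertibility requires all roots to lie outside the unit circle, i.e. |z| > 1 for every root.
This is linear in z: 1 + (-0.039) z = 0  =>  z = -1/(-0.039) = 25.641026,  |z| = 25.641026.
Moduli of all roots: 25.6410.
All moduli strictly greater than 1? Yes.
Verdict: Invertible.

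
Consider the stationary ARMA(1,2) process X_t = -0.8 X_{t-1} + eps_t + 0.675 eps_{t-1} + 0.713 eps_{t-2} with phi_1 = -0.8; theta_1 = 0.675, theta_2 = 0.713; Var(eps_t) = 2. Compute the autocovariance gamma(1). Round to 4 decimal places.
\gamma(1) = -3.3909

Multiply the model equation by X_{t-k} and take expectations. With theta_0 = psi_0 = 1 and psi_j the MA(infinity) weights, this gives
  gamma(k) - sum_i phi_i gamma(k-i) = c_k,
  c_k = sigma^2 * sum_{j=k..q} theta_j psi_{j-k}   (c_k = 0 for k > q),
using gamma(-m) = gamma(m).
psi-weights needed (psi_j = theta_j + sum_i phi_i psi_{j-i}):
  psi_1 = theta_1 + phi_1 = 0.675 + (-0.8) = -0.125
  psi_2 = theta_2 + phi_1 psi_1 = 0.713 + (-0.8)(-0.125) = 0.813
Right-hand sides:
  c_0 = sigma^2 (1 + theta_1 psi_1 + theta_2 psi_2) = 2 * (1 + (0.675)(-0.125) + (0.713)(0.813)) = 2 * 1.495294 = 2.990588
  c_1 = sigma^2 (theta_1 + theta_2 psi_1) = 2 * (0.675 + (0.713)(-0.125)) = 1.17175
  c_2 = sigma^2 theta_2 = 2 * (0.713) = 1.426
Equations for k = 0 and k = 1 (AR order 1):
  gamma(0) = phi_1 gamma(1) + c_0
  gamma(1) = phi_1 gamma(0) + c_1
Substituting the second into the first: gamma(0) (1 - phi_1^2) = c_0 + phi_1 c_1, so
  gamma(0) = (c_0 + phi_1 c_1) / (1 - phi_1^2) = (2.990588 + (-0.8)(1.17175)) / (1 - (-0.8)^2) = 2.053188 / 0.36 = 5.7033.
  gamma(1) = phi_1 gamma(0) + c_1 = (-0.8)(5.7033) + (1.17175) = -3.39089.
Therefore gamma(1) = -3.3909 (to 4 decimal places).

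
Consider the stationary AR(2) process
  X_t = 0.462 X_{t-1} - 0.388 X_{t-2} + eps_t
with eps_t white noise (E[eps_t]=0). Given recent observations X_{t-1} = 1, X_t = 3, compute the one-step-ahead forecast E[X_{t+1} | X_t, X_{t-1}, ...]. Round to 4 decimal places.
E[X_{t+1} \mid \mathcal F_t] = 0.9980

For an AR(p) model X_t = c + sum_i phi_i X_{t-i} + eps_t, the
one-step-ahead conditional mean is
  E[X_{t+1} | X_t, ...] = c + sum_i phi_i X_{t+1-i}.
Substitute known values:
  E[X_{t+1} | ...] = (0.462) * (3) + (-0.388) * (1)
                   = 0.9980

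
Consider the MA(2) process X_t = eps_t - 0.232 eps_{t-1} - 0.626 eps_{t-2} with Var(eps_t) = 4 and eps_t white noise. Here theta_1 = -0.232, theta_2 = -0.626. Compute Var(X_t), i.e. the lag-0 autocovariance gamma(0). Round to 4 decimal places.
\gamma(0) = 5.7828

For an MA(q) process X_t = eps_t + sum_i theta_i eps_{t-i} with
Var(eps_t) = sigma^2, the variance is
  gamma(0) = sigma^2 * (1 + sum_i theta_i^2).
  sum_i theta_i^2 = (-0.232)^2 + (-0.626)^2 = 0.053824 + 0.391876 = 0.4457.
  gamma(0) = 4 * (1 + 0.4457) = 4 * 1.4457 = 5.7828.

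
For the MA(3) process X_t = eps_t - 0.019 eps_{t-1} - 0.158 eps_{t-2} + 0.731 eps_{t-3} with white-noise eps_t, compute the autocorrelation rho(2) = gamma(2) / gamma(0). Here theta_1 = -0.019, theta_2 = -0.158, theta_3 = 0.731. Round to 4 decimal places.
\rho(2) = -0.1102

For an MA(q) process with theta_0 = 1, the autocovariance is
  gamma(k) = sigma^2 * sum_{i=0..q-k} theta_i * theta_{i+k},
and rho(k) = gamma(k) / gamma(0). Sigma^2 cancels.
  numerator   = (1)*(-0.158) + (-0.019)*(0.731) = -0.171889.
  denominator = (1)^2 + (-0.019)^2 + (-0.158)^2 + (0.731)^2 = 1.559686.
  rho(2) = -0.171889 / 1.559686 = -0.1102.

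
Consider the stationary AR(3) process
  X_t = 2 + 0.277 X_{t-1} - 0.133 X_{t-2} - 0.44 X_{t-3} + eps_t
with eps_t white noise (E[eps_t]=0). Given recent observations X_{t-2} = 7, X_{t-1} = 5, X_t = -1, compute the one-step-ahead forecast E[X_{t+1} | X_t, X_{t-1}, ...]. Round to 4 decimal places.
E[X_{t+1} \mid \mathcal F_t] = -2.0220

For an AR(p) model X_t = c + sum_i phi_i X_{t-i} + eps_t, the
one-step-ahead conditional mean is
  E[X_{t+1} | X_t, ...] = c + sum_i phi_i X_{t+1-i}.
Substitute known values:
  E[X_{t+1} | ...] = 2 + (0.277) * (-1) + (-0.133) * (5) + (-0.44) * (7)
                   = -2.0220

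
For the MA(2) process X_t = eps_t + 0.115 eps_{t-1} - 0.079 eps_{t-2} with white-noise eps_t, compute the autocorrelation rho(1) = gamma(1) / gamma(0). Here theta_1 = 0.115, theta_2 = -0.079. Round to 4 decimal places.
\rho(1) = 0.1039

For an MA(q) process with theta_0 = 1, the autocovariance is
  gamma(k) = sigma^2 * sum_{i=0..q-k} theta_i * theta_{i+k},
and rho(k) = gamma(k) / gamma(0). Sigma^2 cancels.
  numerator   = (1)*(0.115) + (0.115)*(-0.079) = 0.105915.
  denominator = (1)^2 + (0.115)^2 + (-0.079)^2 = 1.019466.
  rho(1) = 0.105915 / 1.019466 = 0.1039.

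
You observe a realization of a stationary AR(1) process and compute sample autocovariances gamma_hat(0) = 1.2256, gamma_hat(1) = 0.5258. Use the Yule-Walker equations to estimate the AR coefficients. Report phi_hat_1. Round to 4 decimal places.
\hat\phi_{1} = 0.4290

The Yule-Walker equations for an AR(p) process read, in matrix form,
  Gamma_p phi = r_p,   with   (Gamma_p)_{ij} = gamma(|i - j|),
                       (r_p)_i = gamma(i),   i,j = 1..p.
Substitute the sample gammas (Toeplitz matrix and right-hand side of size 1):
  Gamma_p = [[1.2256]]
  r_p     = [0.5258]
With p = 1 this is the single equation gamma(0) phi_1 = gamma(1):
  phi_hat_1 = gamma(1) / gamma(0) = 0.5258 / 1.2256 = 0.4290.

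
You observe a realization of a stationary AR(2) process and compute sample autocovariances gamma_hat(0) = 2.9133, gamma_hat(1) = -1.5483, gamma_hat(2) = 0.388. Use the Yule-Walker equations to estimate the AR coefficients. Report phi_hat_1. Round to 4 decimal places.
\hat\phi_{1} = -0.6420

The Yule-Walker equations for an AR(p) process read, in matrix form,
  Gamma_p phi = r_p,   with   (Gamma_p)_{ij} = gamma(|i - j|),
                       (r_p)_i = gamma(i),   i,j = 1..p.
Substitute the sample gammas (Toeplitz matrix and right-hand side of size 2):
  Gamma_p = [[2.9133, -1.5483], [-1.5483, 2.9133]]
  r_p     = [-1.5483, 0.388]
Written out:
  2.9133 phi_1 - 1.5483 phi_2 = -1.5483
  -1.5483 phi_1 + 2.9133 phi_2 = 0.388
Solve by Cramer's rule:
  det = gamma(0)^2 - gamma(1)^2 = (2.9133)^2 - (-1.5483)^2 = 8.48731689 - 2.39723289 = 6.090084
  phi_hat_1 = [gamma(1) gamma(0) - gamma(1) gamma(2)] / det = [(-1.5483)(2.9133) - (-1.5483)(0.388)] / 6.090084 = -3.90992199 / 6.090084 = -0.642
  phi_hat_2 = [gamma(0) gamma(2) - gamma(1)^2] / det = [(2.9133)(0.388) - (-1.5483)^2] / 6.090084 = -1.26687249 / 6.090084 = -0.208
So phi_hat = [-0.6420, -0.2080].
Therefore phi_hat_1 = -0.6420.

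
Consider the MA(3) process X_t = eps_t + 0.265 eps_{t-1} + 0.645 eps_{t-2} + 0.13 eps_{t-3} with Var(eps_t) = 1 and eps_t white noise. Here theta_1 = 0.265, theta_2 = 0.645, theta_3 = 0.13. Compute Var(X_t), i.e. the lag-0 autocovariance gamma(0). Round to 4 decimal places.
\gamma(0) = 1.5032

For an MA(q) process X_t = eps_t + sum_i theta_i eps_{t-i} with
Var(eps_t) = sigma^2, the variance is
  gamma(0) = sigma^2 * (1 + sum_i theta_i^2).
  sum_i theta_i^2 = (0.265)^2 + (0.645)^2 + (0.13)^2 = 0.070225 + 0.416025 + 0.0169 = 0.50315.
  gamma(0) = 1 * (1 + 0.50315) = 1 * 1.50315 = 1.50315, which rounds to 1.5032.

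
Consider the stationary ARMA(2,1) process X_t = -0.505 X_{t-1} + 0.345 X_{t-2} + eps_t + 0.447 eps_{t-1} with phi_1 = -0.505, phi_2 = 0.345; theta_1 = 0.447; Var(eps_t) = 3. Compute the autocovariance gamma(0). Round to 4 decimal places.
\gamma(0) = 4.2867

Multiply the model equation by X_{t-k} and take expectations. With theta_0 = psi_0 = 1 and psi_j the MA(infinity) weights, this gives
  gamma(k) - sum_i phi_i gamma(k-i) = c_k,
  c_k = sigma^2 * sum_{j=k..q} theta_j psi_{j-k}   (c_k = 0 for k > q),
using gamma(-m) = gamma(m).
psi-weights needed (psi_j = theta_j + sum_i phi_i psi_{j-i}):
  psi_1 = theta_1 + phi_1 = 0.447 + (-0.505) = -0.058
Right-hand sides:
  c_0 = sigma^2 (1 + theta_1 psi_1) = 3 * (1 + (0.447)(-0.058)) = 3 * 0.974074 = 2.922222
  c_1 = sigma^2 theta_1 = 3 * (0.447) = 1.341
  c_2 = 0
Equations for k = 0, 1, 2 (AR order 2, c_2 = 0):
  (E0) gamma(0) = phi_1 gamma(1) + phi_2 gamma(2) + c_0
  (E1) gamma(1) = phi_1 gamma(0) + phi_2 gamma(1) + c_1
  (E2) gamma(2) = phi_1 gamma(1) + phi_2 gamma(0)
From (E1): gamma(1) = A gamma(0) + B with
  A = phi_1 / (1 - phi_2) = -0.505 / 0.655 = -0.770992,   B = c_1 / (1 - phi_2) = 1.341 / 0.655 = 2.047328.
Insert (E2) into (E0): gamma(0) (1 - phi_2^2) = phi_1 (1 + phi_2) gamma(1) + c_0.
  phi_1 (1 + phi_2) = (-0.505)(1.345) = -0.679225,   1 - phi_2^2 = 0.880975.
Replace gamma(1) by A gamma(0) + B and collect gamma(0):
  gamma(0) [0.880975 - (-0.679225)(-0.770992)] = (-0.679225)(2.047328) + 2.922222
  gamma(0) * 0.357298 = 1.531625
  gamma(0) = 1.531625 / 0.357298 = 4.286693.
Therefore gamma(0) = 4.2867 (to 4 decimal places).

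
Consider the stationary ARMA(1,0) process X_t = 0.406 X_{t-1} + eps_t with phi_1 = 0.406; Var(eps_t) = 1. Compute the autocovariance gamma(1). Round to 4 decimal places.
\gamma(1) = 0.4861

Multiply the model equation by X_{t-k} and take expectations. With theta_0 = psi_0 = 1 and psi_j the MA(infinity) weights, this gives
  gamma(k) - sum_i phi_i gamma(k-i) = c_k,
  c_k = sigma^2 * sum_{j=k..q} theta_j psi_{j-k}   (c_k = 0 for k > q),
using gamma(-m) = gamma(m).
Pure AR (q = 0): c_0 = sigma^2 = 1, c_k = 0 for k >= 1.
Equations for k = 0 and k = 1 (AR order 1):
  gamma(0) = phi_1 gamma(1) + c_0
  gamma(1) = phi_1 gamma(0) + c_1
Substituting the second into the first: gamma(0) (1 - phi_1^2) = c_0 + phi_1 c_1, so
  gamma(0) = c_0 / (1 - phi_1^2) = 1 / (1 - (0.406)^2) = 1 / 0.835164 = 1.19737.
  gamma(1) = phi_1 gamma(0) = (0.406)(1.19737) = 0.486132.
Therefore gamma(1) = 0.4861 (to 4 decimal places).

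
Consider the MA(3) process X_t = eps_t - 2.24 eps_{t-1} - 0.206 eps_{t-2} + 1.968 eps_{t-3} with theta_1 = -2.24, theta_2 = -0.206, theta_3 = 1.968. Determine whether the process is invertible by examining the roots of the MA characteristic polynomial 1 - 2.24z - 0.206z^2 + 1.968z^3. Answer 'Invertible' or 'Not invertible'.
\text{Not invertible}

The MA(q) characteristic polynomial is P(z) = 1 - 2.24z - 0.206z^2 + 1.968z^3.
Invertibility requires all roots to lie outside the unit circle, i.e. |z| > 1 for every root.
Degree 3: look for a simple real root z0 first, then factor out (1 - z/z0) and solve the remaining quadratic.
Testing z0 = 0.625: P(0.625) = 1 + (-2.24)(0.625) + (-0.206)(0.625)^2 + (1.968)(0.625)^3
  = 1 + (-1.4) + (-0.080469) + (0.480469) = 0.  So z_0 = 0.625 is a root, |z_0| = 0.625.
Divide out the factor (1 - 1.6 z) = (1 - z/z0) (since 1/z0 = 1.6):
  P(z) = (1 - 1.6 z)(1 + (-0.64) z + (-1.23) z^2)
  [check: z-coef -0.64 - (1.6) = -2.24; z^2-coef -1.23 - (1.6)(-0.64) = -0.206; z^3-coef -(1.6)(-1.23) = 1.968.]
Remaining roots from the quadratic factor 1 + (-0.64) z + (-1.23) z^2:
  Set 1 + (-0.64) z + (-1.23) z^2 = 0, i.e. a z^2 + b z + c = 0 with a = -1.23, b = -0.64, c = 1.
  Discriminant D = b^2 - 4ac = (-0.64)^2 - 4*(-1.23)*1 = 0.4096 - (-4.92) = 5.3296.
  D >= 0, so the roots are real: z = (-b +/- sqrt(D)) / (2a) = (0.64 +/- 2.308593) / (-2.46).
    z_1 = (0.64 + 2.308593) / (-2.46) = -1.1986,   |z_1| = 1.1986.
    z_2 = (0.64 - 2.308593) / (-2.46) = 0.6783,   |z_2| = 0.6783.
Moduli of all roots: 0.6250, 1.1986, 0.6783.
All moduli strictly greater than 1? No.
Verdict: Not invertible.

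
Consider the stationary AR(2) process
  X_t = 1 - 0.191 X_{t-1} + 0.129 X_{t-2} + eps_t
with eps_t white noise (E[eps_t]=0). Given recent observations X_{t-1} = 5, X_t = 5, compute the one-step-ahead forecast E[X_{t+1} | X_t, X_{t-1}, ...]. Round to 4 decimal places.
E[X_{t+1} \mid \mathcal F_t] = 0.6900

For an AR(p) model X_t = c + sum_i phi_i X_{t-i} + eps_t, the
one-step-ahead conditional mean is
  E[X_{t+1} | X_t, ...] = c + sum_i phi_i X_{t+1-i}.
Substitute known values:
  E[X_{t+1} | ...] = 1 + (-0.191) * (5) + (0.129) * (5)
                   = 0.6900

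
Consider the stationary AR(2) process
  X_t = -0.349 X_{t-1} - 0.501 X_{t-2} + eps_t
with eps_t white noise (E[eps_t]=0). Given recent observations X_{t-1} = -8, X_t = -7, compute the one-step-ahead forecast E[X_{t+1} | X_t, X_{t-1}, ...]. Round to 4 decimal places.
E[X_{t+1} \mid \mathcal F_t] = 6.4510

For an AR(p) model X_t = c + sum_i phi_i X_{t-i} + eps_t, the
one-step-ahead conditional mean is
  E[X_{t+1} | X_t, ...] = c + sum_i phi_i X_{t+1-i}.
Substitute known values:
  E[X_{t+1} | ...] = (-0.349) * (-7) + (-0.501) * (-8)
                   = 6.4510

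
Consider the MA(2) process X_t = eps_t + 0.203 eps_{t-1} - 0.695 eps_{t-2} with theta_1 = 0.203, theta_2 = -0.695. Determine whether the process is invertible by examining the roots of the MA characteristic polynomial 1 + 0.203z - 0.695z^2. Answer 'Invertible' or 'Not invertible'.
\text{Invertible}

The MA(q) characteristic polynomial is P(z) = 1 + 0.203z - 0.695z^2.
Invertibility requires all roots to lie outside the unit circle, i.e. |z| > 1 for every root.
Set 1 + (0.203) z + (-0.695) z^2 = 0, i.e. a z^2 + b z + c = 0 with a = -0.695, b = 0.203, c = 1.
Discriminant D = b^2 - 4ac = (0.203)^2 - 4*(-0.695)*1 = 0.041209 - (-2.78) = 2.821209.
D >= 0, so the roots are real: z = (-b +/- sqrt(D)) / (2a) = (-0.203 +/- 1.679645) / (-1.39).
  z_1 = (-0.203 + 1.679645) / (-1.39) = -1.0623,   |z_1| = 1.0623.
  z_2 = (-0.203 - 1.679645) / (-1.39) = 1.3544,   |z_2| = 1.3544.
Moduli of all roots: 1.0623, 1.3544.
All moduli strictly greater than 1? Yes.
Verdict: Invertible.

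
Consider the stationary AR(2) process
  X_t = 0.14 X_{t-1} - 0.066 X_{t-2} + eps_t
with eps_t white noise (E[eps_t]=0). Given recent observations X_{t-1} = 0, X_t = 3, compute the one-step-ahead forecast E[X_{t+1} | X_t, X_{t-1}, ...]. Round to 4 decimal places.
E[X_{t+1} \mid \mathcal F_t] = 0.4200

For an AR(p) model X_t = c + sum_i phi_i X_{t-i} + eps_t, the
one-step-ahead conditional mean is
  E[X_{t+1} | X_t, ...] = c + sum_i phi_i X_{t+1-i}.
Substitute known values:
  E[X_{t+1} | ...] = (0.14) * (3) + (-0.066) * (0)
                   = 0.4200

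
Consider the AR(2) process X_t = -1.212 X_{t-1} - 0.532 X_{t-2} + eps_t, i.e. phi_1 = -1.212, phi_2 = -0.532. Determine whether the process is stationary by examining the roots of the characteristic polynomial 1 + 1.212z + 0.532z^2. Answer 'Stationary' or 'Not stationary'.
\text{Stationary}

The AR(p) characteristic polynomial is P(z) = 1 + 1.212z + 0.532z^2.
Stationarity requires all roots to lie outside the unit circle, i.e. |z| > 1 for every root.
Set 1 + (1.212) z + (0.532) z^2 = 0, i.e. a z^2 + b z + c = 0 with a = 0.532, b = 1.212, c = 1.
Discriminant D = b^2 - 4ac = (1.212)^2 - 4*(0.532)*1 = 1.468944 - (2.128) = -0.659056.
D < 0, so the roots are the complex-conjugate pair z = (-b +/- i sqrt(-D)) / (2a) = -1.1391 +/- 0.763i.
For a conjugate pair |z|^2 = z * conj(z) = (product of roots) = c/a = 1/(0.532) = 1.879699, so |z| = sqrt(1.879699) = 1.371 for both roots.
Moduli of all roots: 1.3710, 1.3710.
All moduli strictly greater than 1? Yes.
Verdict: Stationary.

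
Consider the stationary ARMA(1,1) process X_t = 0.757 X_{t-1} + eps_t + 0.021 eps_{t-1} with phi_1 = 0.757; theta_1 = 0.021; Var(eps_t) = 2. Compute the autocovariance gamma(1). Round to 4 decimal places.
\gamma(1) = 3.7024

Multiply the model equation by X_{t-k} and take expectations. With theta_0 = psi_0 = 1 and psi_j the MA(infinity) weights, this gives
  gamma(k) - sum_i phi_i gamma(k-i) = c_k,
  c_k = sigma^2 * sum_{j=k..q} theta_j psi_{j-k}   (c_k = 0 for k > q),
using gamma(-m) = gamma(m).
psi-weights needed (psi_j = theta_j + sum_i phi_i psi_{j-i}):
  psi_1 = theta_1 + phi_1 = 0.021 + (0.757) = 0.778
Right-hand sides:
  c_0 = sigma^2 (1 + theta_1 psi_1) = 2 * (1 + (0.021)(0.778)) = 2 * 1.016338 = 2.032676
  c_1 = sigma^2 theta_1 = 2 * (0.021) = 0.042
  c_2 = 0
Equations for k = 0 and k = 1 (AR order 1):
  gamma(0) = phi_1 gamma(1) + c_0
  gamma(1) = phi_1 gamma(0) + c_1
Substituting the second into the first: gamma(0) (1 - phi_1^2) = c_0 + phi_1 c_1, so
  gamma(0) = (c_0 + phi_1 c_1) / (1 - phi_1^2) = (2.032676 + (0.757)(0.042)) / (1 - (0.757)^2) = 2.06447 / 0.426951 = 4.835379.
  gamma(1) = phi_1 gamma(0) + c_1 = (0.757)(4.835379) + (0.042) = 3.702382.
Therefore gamma(1) = 3.7024 (to 4 decimal places).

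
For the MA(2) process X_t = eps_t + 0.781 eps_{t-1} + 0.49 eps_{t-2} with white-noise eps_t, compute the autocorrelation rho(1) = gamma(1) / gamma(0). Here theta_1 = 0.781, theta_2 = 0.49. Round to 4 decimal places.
\rho(1) = 0.6290

For an MA(q) process with theta_0 = 1, the autocovariance is
  gamma(k) = sigma^2 * sum_{i=0..q-k} theta_i * theta_{i+k},
and rho(k) = gamma(k) / gamma(0). Sigma^2 cancels.
  numerator   = (1)*(0.781) + (0.781)*(0.49) = 1.16369.
  denominator = (1)^2 + (0.781)^2 + (0.49)^2 = 1.850061.
  rho(1) = 1.16369 / 1.850061 = 0.6290.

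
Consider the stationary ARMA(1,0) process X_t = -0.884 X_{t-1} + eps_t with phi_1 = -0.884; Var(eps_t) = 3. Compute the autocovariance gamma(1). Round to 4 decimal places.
\gamma(1) = -12.1349

Multiply the model equation by X_{t-k} and take expectations. With theta_0 = psi_0 = 1 and psi_j the MA(infinity) weights, this gives
  gamma(k) - sum_i phi_i gamma(k-i) = c_k,
  c_k = sigma^2 * sum_{j=k..q} theta_j psi_{j-k}   (c_k = 0 for k > q),
using gamma(-m) = gamma(m).
Pure AR (q = 0): c_0 = sigma^2 = 3, c_k = 0 for k >= 1.
Equations for k = 0 and k = 1 (AR order 1):
  gamma(0) = phi_1 gamma(1) + c_0
  gamma(1) = phi_1 gamma(0) + c_1
Substituting the second into the first: gamma(0) (1 - phi_1^2) = c_0 + phi_1 c_1, so
  gamma(0) = c_0 / (1 - phi_1^2) = 3 / (1 - (-0.884)^2) = 3 / 0.218544 = 13.727213.
  gamma(1) = phi_1 gamma(0) = (-0.884)(13.727213) = -12.134856.
Therefore gamma(1) = -12.1349 (to 4 decimal places).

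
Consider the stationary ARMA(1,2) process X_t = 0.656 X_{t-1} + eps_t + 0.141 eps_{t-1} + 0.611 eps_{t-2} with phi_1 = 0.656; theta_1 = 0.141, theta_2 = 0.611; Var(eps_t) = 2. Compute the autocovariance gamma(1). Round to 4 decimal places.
\gamma(1) = 6.3622

Multiply the model equation by X_{t-k} and take expectations. With theta_0 = psi_0 = 1 and psi_j the MA(infinity) weights, this gives
  gamma(k) - sum_i phi_i gamma(k-i) = c_k,
  c_k = sigma^2 * sum_{j=k..q} theta_j psi_{j-k}   (c_k = 0 for k > q),
using gamma(-m) = gamma(m).
psi-weights needed (psi_j = theta_j + sum_i phi_i psi_{j-i}):
  psi_1 = theta_1 + phi_1 = 0.141 + (0.656) = 0.797
  psi_2 = theta_2 + phi_1 psi_1 = 0.611 + (0.656)(0.797) = 1.133832
Right-hand sides:
  c_0 = sigma^2 (1 + theta_1 psi_1 + theta_2 psi_2) = 2 * (1 + (0.141)(0.797) + (0.611)(1.133832)) = 2 * 1.805148 = 3.610297
  c_1 = sigma^2 (theta_1 + theta_2 psi_1) = 2 * (0.141 + (0.611)(0.797)) = 1.255934
  c_2 = sigma^2 theta_2 = 2 * (0.611) = 1.222
Equations for k = 0 and k = 1 (AR order 1):
  gamma(0) = phi_1 gamma(1) + c_0
  gamma(1) = phi_1 gamma(0) + c_1
Substituting the second into the first: gamma(0) (1 - phi_1^2) = c_0 + phi_1 c_1, so
  gamma(0) = (c_0 + phi_1 c_1) / (1 - phi_1^2) = (3.610297 + (0.656)(1.255934)) / (1 - (0.656)^2) = 4.434189 / 0.569664 = 7.783868.
  gamma(1) = phi_1 gamma(0) + c_1 = (0.656)(7.783868) + (1.255934) = 6.362151.
Therefore gamma(1) = 6.3622 (to 4 decimal places).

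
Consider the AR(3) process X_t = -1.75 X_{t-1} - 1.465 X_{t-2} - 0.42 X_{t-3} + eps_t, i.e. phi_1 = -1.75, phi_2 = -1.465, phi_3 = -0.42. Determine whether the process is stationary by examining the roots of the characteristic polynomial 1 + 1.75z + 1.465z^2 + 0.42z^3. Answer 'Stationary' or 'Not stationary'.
\text{Stationary}

The AR(p) characteristic polynomial is P(z) = 1 + 1.75z + 1.465z^2 + 0.42z^3.
Stationarity requires all roots to lie outside the unit circle, i.e. |z| > 1 for every root.
Degree 3: look for a simple real root z0 first, then factor out (1 - z/z0) and solve the remaining quadratic.
Testing z0 = -2: P(-2) = 1 + (1.75)(-2) + (1.465)(-2)^2 + (0.42)(-2)^3
  = 1 + (-3.5) + (5.86) + (-3.36) = 0.  So z_0 = -2 is a root, |z_0| = 2.
Divide out the factor (1 + 0.5 z) = (1 - z/z0) (since 1/z0 = -0.5):
  P(z) = (1 + 0.5 z)(1 + (1.25) z + (0.84) z^2)
  [check: z-coef 1.25 - (-0.5) = 1.75; z^2-coef 0.84 - (-0.5)(1.25) = 1.465; z^3-coef -(-0.5)(0.84) = 0.42.]
Remaining roots from the quadratic factor 1 + (1.25) z + (0.84) z^2:
  Set 1 + (1.25) z + (0.84) z^2 = 0, i.e. a z^2 + b z + c = 0 with a = 0.84, b = 1.25, c = 1.
  Discriminant D = b^2 - 4ac = (1.25)^2 - 4*(0.84)*1 = 1.5625 - (3.36) = -1.7975.
  D < 0, so the roots are the complex-conjugate pair z = (-b +/- i sqrt(-D)) / (2a) = -0.744 +/- 0.798i.
  For a conjugate pair |z|^2 = z * conj(z) = (product of roots) = c/a = 1/(0.84) = 1.190476, so |z| = sqrt(1.190476) = 1.0911 for both roots.
Moduli of all roots: 2.0000, 1.0911, 1.0911.
All moduli strictly greater than 1? Yes.
Verdict: Stationary.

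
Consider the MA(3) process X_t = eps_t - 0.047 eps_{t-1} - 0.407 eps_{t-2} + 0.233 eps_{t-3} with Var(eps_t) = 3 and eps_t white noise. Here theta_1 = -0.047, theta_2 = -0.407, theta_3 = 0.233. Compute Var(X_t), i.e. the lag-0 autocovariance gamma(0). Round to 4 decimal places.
\gamma(0) = 3.6664

For an MA(q) process X_t = eps_t + sum_i theta_i eps_{t-i} with
Var(eps_t) = sigma^2, the variance is
  gamma(0) = sigma^2 * (1 + sum_i theta_i^2).
  sum_i theta_i^2 = (-0.047)^2 + (-0.407)^2 + (0.233)^2 = 0.002209 + 0.165649 + 0.054289 = 0.222147.
  gamma(0) = 3 * (1 + 0.222147) = 3 * 1.222147 = 3.666441, which rounds to 3.6664.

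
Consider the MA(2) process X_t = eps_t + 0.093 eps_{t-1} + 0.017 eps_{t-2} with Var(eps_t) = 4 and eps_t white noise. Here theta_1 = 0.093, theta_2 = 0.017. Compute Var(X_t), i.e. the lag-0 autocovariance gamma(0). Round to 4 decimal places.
\gamma(0) = 4.0358

For an MA(q) process X_t = eps_t + sum_i theta_i eps_{t-i} with
Var(eps_t) = sigma^2, the variance is
  gamma(0) = sigma^2 * (1 + sum_i theta_i^2).
  sum_i theta_i^2 = (0.093)^2 + (0.017)^2 = 0.008649 + 0.000289 = 0.008938.
  gamma(0) = 4 * (1 + 0.008938) = 4 * 1.008938 = 4.035752, which rounds to 4.0358.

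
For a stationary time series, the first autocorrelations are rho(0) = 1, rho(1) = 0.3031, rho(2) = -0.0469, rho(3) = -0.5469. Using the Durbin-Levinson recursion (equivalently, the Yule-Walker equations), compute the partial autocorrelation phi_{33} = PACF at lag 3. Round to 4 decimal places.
\phi_{33} = -0.5459

The PACF at lag k is phi_{kk}, the last component of the solution
to the Yule-Walker system G_k phi = r_k where
  (G_k)_{ij} = rho(|i - j|), (r_k)_i = rho(i), i,j = 1..k.
Equivalently, Durbin-Levinson gives phi_{kk} iteratively:
  phi_{11} = rho(1)
  phi_{kk} = [rho(k) - sum_{j=1..k-1} phi_{k-1,j} rho(k-j)]
            / [1 - sum_{j=1..k-1} phi_{k-1,j} rho(j)],
  phi_{k,j} = phi_{k-1,j} - phi_{kk} phi_{k-1,k-j},  j = 1..k-1.
Step k = 1:
  phi_11 = rho(1) = 0.3031.
Step k = 2:
  phi_22 = [rho(2) - phi_11 rho(1)] / [1 - phi_11 rho(1)] = [-0.0469 - (0.3031)(0.3031)] / [1 - (0.3031)(0.3031)]
         = -0.13876961 / 0.90813039 = -0.152808.
  Update: phi_21 = phi_11 - phi_22 phi_11 = 0.3031 - (-0.152808)(0.3031) = 0.349416.
Step k = 3:
  phi_33 = [rho(3) - phi_21 rho(2) - phi_22 rho(1)] / [1 - phi_21 rho(1) - phi_22 rho(2)]
    numerator   = -0.5469 - (0.349416)(-0.0469) - (-0.152808)(0.3031) = -0.48419627
    denominator = 1 - (0.349416)(0.3031) - (-0.152808)(-0.0469) = 0.88692528
  phi_33 = -0.48419627 / 0.88692528 = -0.5459.
Therefore phi_{33} = -0.5459.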